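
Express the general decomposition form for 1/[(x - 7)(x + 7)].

Distinct linear factors: P/(x - 7) + Q/(x + 7)


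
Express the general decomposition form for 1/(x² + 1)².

Repeated quadratic factor: (Px + Q)/(x² + 1) + (Rx + S)/(x² + 1)²


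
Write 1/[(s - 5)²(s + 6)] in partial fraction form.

Cover-up at s=-6: γ = 1/(-6 - 5)² = 1/121. Cover-up at s=5: β = 1/(5 + 6) = 1/11. Comparing s² coeff: α = -γ = -1/121
Result: (-1/121)/(s - 5) + (1/11)/(s - 5)² + (1/121)/(s + 6)


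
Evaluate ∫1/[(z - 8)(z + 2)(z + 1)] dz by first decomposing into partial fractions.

Cover-up: α = 1/90, β = 1/10, γ = -1/9. Decomposition: (1/90)/(z - 8) + (1/10)/(z + 2) - (1/9)/(z + 1). Integrate each term: (1/90) ln|(z - 8)| + (1/10) ln|(z + 2)| - (1/9) ln|(z + 1)| + C


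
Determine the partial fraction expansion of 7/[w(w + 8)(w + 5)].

Using cover-up method: α = 7/40, β = 7/24, γ = -7/15
Result: (7/40)/w + (7/24)/(w + 8) - (7/15)/(w + 5)


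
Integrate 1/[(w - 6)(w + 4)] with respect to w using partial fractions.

Decompose: 1/[(w - 6)(w + 4)] = (1/10)/(w - 6) - (1/10)/(w + 4). Integrate each term: (1/10) ln|(w - 6)| - (1/10) ln|(w + 4)| + C


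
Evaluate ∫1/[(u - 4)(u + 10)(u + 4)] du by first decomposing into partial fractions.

Cover-up: A = 1/112, B = 1/84, C = -1/48. Decomposition: (1/112)/(u - 4) + (1/84)/(u + 10) - (1/48)/(u + 4). Integrate each term: (1/112) ln|(u - 4)| + (1/84) ln|(u + 10)| - (1/48) ln|(u + 4)| + C


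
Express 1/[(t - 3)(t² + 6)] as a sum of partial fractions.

Cover-up at t = 3: A = 1/(3² + 6) = 1/15. Then B = -A = -1/15, C = -A·(0 + 3) = -1/5
Result: (1/15)/(t - 3) - ((1/15)t + 1/5)/(t² + 6)


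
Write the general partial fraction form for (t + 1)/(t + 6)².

Repeated linear factor: P/(t + 6) + Q/(t + 6)²


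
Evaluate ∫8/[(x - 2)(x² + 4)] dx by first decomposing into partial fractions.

Cover-up at x=2: α = 8/(2²+4) = 1. Coeff matching: β = -1, γ = -2. Decomposition: 1/(x - 2) - (x + 2)/(x² + 4). Integrate: linear → ln, quadratic → (1/2)ln + arctan: ln|(x - 2)| - (1/2) ln(x² + 4) - arctan(x/2) + C


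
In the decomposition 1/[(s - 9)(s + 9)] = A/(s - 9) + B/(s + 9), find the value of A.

Cover-up at s = 9: A = 1/(9 + 9) = 1/18


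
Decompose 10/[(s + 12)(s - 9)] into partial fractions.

10/(s + 12)(s - 9) = α/(s + 12) + β/(s - 9). α = 10/(-12 - 9) = -10/21, β = 10/(9 + 12) = 10/21
Result: (-10/21)/(s + 12) + (10/21)/(s - 9)


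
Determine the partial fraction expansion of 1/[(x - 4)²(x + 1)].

Cover-up at x=-1: R = 1/(-1 - 4)² = 1/25. Cover-up at x=4: Q = 1/(4 + 1) = 1/5. Comparing x² coeff: P = -R = -1/25
Result: (-1/25)/(x - 4) + (1/5)/(x - 4)² + (1/25)/(x + 1)


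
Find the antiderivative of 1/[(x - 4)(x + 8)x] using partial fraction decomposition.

Cover-up: α = 1/48, β = 1/96, γ = -1/32. Decomposition: (1/48)/(x - 4) + (1/96)/(x + 8) - (1/32)/x. Integrate each term: (1/48) ln|(x - 4)| + (1/96) ln|(x + 8)| - (1/32) ln|x| + C


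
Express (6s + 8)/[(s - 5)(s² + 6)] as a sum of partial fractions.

At s=5: A = (6·5 + 8)/(5² + 6) = 38/31. B = -A = -38/31, C = 6 - 5·A = -4/31
Result: (38/31)/(s - 5) - ((38/31)s + 4/31)/(s² + 6)


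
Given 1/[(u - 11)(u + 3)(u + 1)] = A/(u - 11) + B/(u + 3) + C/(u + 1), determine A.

Cover-up at u = 11: A = 1/[(11 + 3)(11 + 1)] = 1/[(14)(12)] = 1/168


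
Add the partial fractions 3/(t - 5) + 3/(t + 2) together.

Common denominator (t - 5)(t + 2). Numerator: 3(t + 2) + 3(t - 5) = (3t + 6) + (3t - 15) = 6t - 9
Result: (6t - 9)/[(t - 5)(t + 2)]


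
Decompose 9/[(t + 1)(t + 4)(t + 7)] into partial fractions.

Using cover-up method: P = 1/2, Q = -1, R = 1/2
Result: (1/2)/(t + 1) - 1/(t + 4) + (1/2)/(t + 7)


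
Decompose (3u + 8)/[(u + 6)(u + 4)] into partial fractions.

At u=-6: P = (3·(-6) + 8)/(-6 + 4) = 5. At u=-4: Q = (3·(-4) + 8)/(-4 + 6) = -2
Result: 5/(u + 6) - 2/(u + 4)


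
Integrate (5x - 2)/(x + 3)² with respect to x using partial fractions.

Decompose: P = 5, Q = 5·(-3) - 2 = -17, so (5x - 2)/(x + 3)² = 5/(x + 3) - 17/(x + 3)². Integrate: ∫ P/(x + 3) dx = 5 ln|(x + 3)|; ∫ Q/(x + 3)² dx = 17/(x + 3). Sum: 5 ln|(x + 3)| + 17/(x + 3) + C


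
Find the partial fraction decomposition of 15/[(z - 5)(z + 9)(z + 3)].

Using cover-up method: A = 15/112, B = 5/28, C = -5/16
Result: (15/112)/(z - 5) + (5/28)/(z + 9) - (5/16)/(z + 3)


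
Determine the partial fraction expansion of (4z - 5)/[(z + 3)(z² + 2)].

At z=-3: α = (4·(-3) - 5)/((-3)² + 2) = -17/11. β = -α = 17/11, γ = 4 - (-3)·α = -7/11
Result: (-17/11)/(z + 3) + ((17/11)z - 7/11)/(z² + 2)


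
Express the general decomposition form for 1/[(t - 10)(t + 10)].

Distinct linear factors: P/(t - 10) + Q/(t + 10)


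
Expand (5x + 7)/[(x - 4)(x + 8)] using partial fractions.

At x=4: α = (5·4 + 7)/(4 + 8) = 9/4. At x=-8: β = (5·(-8) + 7)/(-8 - 4) = 11/4
Result: (9/4)/(x - 4) + (11/4)/(x + 8)


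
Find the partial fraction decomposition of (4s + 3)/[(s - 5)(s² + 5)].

At s=5: α = (4·5 + 3)/(5² + 5) = 23/30. β = -α = -23/30, γ = 4 - 5·α = 1/6
Result: (23/30)/(s - 5) - ((23/30)s - 1/6)/(s² + 5)


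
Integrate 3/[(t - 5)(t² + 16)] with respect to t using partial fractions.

Cover-up at t=5: P = 3/(5²+16) = 3/41. Coeff matching: Q = -3/41, R = -15/41. Decomposition: (3/41)/(t - 5) - ((3/41)t + 15/41)/(t² + 16). Integrate: linear → ln, quadratic → (1/2)ln + arctan: (3/41) ln|(t - 5)| - (3/82) ln(t² + 16) - (15/164) arctan(t/4) + C


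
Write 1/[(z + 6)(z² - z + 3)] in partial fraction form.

Cover-up at z = -6: A = 1/((-6)² - 1·(-6) + 3) = 1/45. Then B = -A = -1/45, C = -A·(-1 - 6) = 7/45
Result: (1/45)/(z + 6) - ((1/45)z - 7/45)/(z² - z + 3)


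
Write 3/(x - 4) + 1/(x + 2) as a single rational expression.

Common denominator (x - 4)(x + 2). Numerator: 3(x + 2) + 1(x - 4) = (3x + 6) + (x - 4) = 4x + 2
Result: (4x + 2)/[(x - 4)(x + 2)]


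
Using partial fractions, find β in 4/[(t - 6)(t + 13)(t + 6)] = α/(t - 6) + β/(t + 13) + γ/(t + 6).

Cover-up at t = -13: β = 4/[(-13 - 6)(-13 + 6)] = 4/[(-19)(-7)] = 4/133


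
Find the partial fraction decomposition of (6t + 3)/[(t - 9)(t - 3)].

At t=9: α = (6·9 + 3)/(9 - 3) = 19/2. At t=3: β = (6·3 + 3)/(3 - 9) = -7/2
Result: (19/2)/(t - 9) - (7/2)/(t - 3)


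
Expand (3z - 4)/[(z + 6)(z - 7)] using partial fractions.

At z=-6: A = (3·(-6) - 4)/(-6 - 7) = 22/13. At z=7: B = (3·7 - 4)/(7 + 6) = 17/13
Result: (22/13)/(z + 6) + (17/13)/(z - 7)


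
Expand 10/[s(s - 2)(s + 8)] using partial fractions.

Using cover-up method: α = -5/8, β = 1/2, γ = 1/8
Result: (-5/8)/s + (1/2)/(s - 2) + (1/8)/(s + 8)


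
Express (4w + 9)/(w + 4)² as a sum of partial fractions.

(4w + 9) = P(w + 4) + Q. At w = -4: Q = 4·(-4) + 9 = -7. Coeff of w: P = 4
Result: 4/(w + 4) - 7/(w + 4)²


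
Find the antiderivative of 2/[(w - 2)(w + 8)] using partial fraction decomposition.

Decompose: 2/[(w - 2)(w + 8)] = (1/5)/(w - 2) - (1/5)/(w + 8). Integrate each term: (1/5) ln|(w - 2)| - (1/5) ln|(w + 8)| + C


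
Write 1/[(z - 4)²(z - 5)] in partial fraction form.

Cover-up at z=5: C = 1/(5 - 4)² = 1. Cover-up at z=4: B = 1/(4 - 5) = -1. Comparing z² coeff: A = -C = -1
Result: -1/(z - 4) - 1/(z - 4)² + 1/(z - 5)


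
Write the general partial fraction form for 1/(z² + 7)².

Repeated quadratic factor: (Pz + Q)/(z² + 7) + (Rz + S)/(z² + 7)²


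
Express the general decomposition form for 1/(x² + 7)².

Repeated quadratic factor: (Ax + B)/(x² + 7) + (Cx + D)/(x² + 7)²


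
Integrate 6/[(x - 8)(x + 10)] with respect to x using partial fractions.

Decompose: 6/[(x - 8)(x + 10)] = (1/3)/(x - 8) - (1/3)/(x + 10). Integrate each term: (1/3) ln|(x - 8)| - (1/3) ln|(x + 10)| + C


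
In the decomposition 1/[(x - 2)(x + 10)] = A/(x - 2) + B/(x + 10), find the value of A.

Cover-up at x = 2: A = 1/(2 + 10) = 1/12


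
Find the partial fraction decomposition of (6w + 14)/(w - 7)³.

(6w + 14) = α(w - 7)² + β(w - 7) + γ. At w = 7: γ = 6·7 + 14 = 56. Coefficients: α = 0, β = 6
Result: 6/(w - 7)² + 56/(w - 7)³


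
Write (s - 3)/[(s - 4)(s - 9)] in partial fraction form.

At s=4: α = (1·4 - 3)/(4 - 9) = -1/5. At s=9: β = (1·9 - 3)/(9 - 4) = 6/5
Result: (-1/5)/(s - 4) + (6/5)/(s - 9)


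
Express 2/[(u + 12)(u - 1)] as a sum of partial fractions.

2/(u + 12)(u - 1) = α/(u + 12) + β/(u - 1). α = 2/(-12 - 1) = -2/13, β = 2/(1 + 12) = 2/13
Result: (-2/13)/(u + 12) + (2/13)/(u - 1)


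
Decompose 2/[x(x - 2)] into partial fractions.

2/x(x - 2) = A/x + B/(x - 2). A = 2/(0 - 2) = -1, B = 2/(2 - 0) = 1
Result: -1/x + 1/(x - 2)


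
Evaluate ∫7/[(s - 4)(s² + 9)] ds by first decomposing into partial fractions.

Cover-up at s=4: P = 7/(4²+9) = 7/25. Coeff matching: Q = -7/25, R = -28/25. Decomposition: (7/25)/(s - 4) - ((7/25)s + 28/25)/(s² + 9). Integrate: linear → ln, quadratic → (1/2)ln + arctan: (7/25) ln|(s - 4)| - (7/50) ln(s² + 9) - (28/75) arctan(s/3) + C


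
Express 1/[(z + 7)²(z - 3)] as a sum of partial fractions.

Cover-up at z=3: R = 1/(3 + 7)² = 1/100. Cover-up at z=-7: Q = 1/(-7 - 3) = -1/10. Comparing z² coeff: P = -R = -1/100
Result: (-1/100)/(z + 7) - (1/10)/(z + 7)² + (1/100)/(z - 3)


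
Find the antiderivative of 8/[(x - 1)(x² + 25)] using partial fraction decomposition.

Cover-up at x=1: A = 8/(1²+25) = 4/13. Coeff matching: B = -4/13, C = -4/13. Decomposition: (4/13)/(x - 1) - ((4/13)x + 4/13)/(x² + 25). Integrate: linear → ln, quadratic → (1/2)ln + arctan: (4/13) ln|(x - 1)| - (2/13) ln(x² + 25) - (4/65) arctan(x/5) + C


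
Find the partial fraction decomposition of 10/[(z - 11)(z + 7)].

10/(z - 11)(z + 7) = P/(z - 11) + Q/(z + 7). P = 10/(11 + 7) = 5/9, Q = 10/(-7 - 11) = -5/9
Result: (5/9)/(z - 11) - (5/9)/(z + 7)


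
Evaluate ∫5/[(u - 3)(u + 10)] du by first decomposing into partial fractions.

Decompose: 5/[(u - 3)(u + 10)] = (5/13)/(u - 3) - (5/13)/(u + 10). Integrate each term: (5/13) ln|(u - 3)| - (5/13) ln|(u + 10)| + C


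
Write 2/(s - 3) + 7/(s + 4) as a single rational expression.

Common denominator (s - 3)(s + 4). Numerator: 2(s + 4) + 7(s - 3) = (2s + 8) + (7s - 21) = 9s - 13
Result: (9s - 13)/[(s - 3)(s + 4)]


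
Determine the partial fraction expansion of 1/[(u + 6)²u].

Cover-up at u=0: γ = 1/(0 + 6)² = 1/36. Cover-up at u=-6: β = 1/(-6 - 0) = -1/6. Comparing u² coeff: α = -γ = -1/36
Result: (-1/36)/(u + 6) - (1/6)/(u + 6)² + (1/36)/u


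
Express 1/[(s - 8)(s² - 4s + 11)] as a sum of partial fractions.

Cover-up at s = 8: α = 1/(8² - 4·8 + 11) = 1/43. Then β = -α = -1/43, γ = -α·(-4 + 8) = -4/43
Result: (1/43)/(s - 8) - ((1/43)s + 4/43)/(s² - 4s + 11)


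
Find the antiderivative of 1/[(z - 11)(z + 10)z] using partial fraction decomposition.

Cover-up: α = 1/231, β = 1/210, γ = -1/110. Decomposition: (1/231)/(z - 11) + (1/210)/(z + 10) - (1/110)/z. Integrate each term: (1/231) ln|(z - 11)| + (1/210) ln|(z + 10)| - (1/110) ln|z| + C


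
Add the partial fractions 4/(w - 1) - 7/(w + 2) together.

Common denominator (w - 1)(w + 2). Numerator: 4(w + 2) - 7(w - 1) = (4w + 8) - (7w - 7) = -3w + 15
Result: (-3w + 15)/[(w - 1)(w + 2)]


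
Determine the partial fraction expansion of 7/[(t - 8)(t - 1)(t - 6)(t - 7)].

Using Heaviside cover-up: (1/2)/(t - 8) - (1/30)/(t - 1) + (7/10)/(t - 6) - (7/6)/(t - 7)


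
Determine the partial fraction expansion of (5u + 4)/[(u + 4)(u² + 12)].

At u=-4: α = (5·(-4) + 4)/((-4)² + 12) = -4/7. β = -α = 4/7, γ = 5 - (-4)·α = 19/7
Result: (-4/7)/(u + 4) + ((4/7)u + 19/7)/(u² + 12)


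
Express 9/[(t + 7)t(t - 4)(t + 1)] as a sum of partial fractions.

Using Heaviside cover-up: (-3/154)/(t + 7) - (9/28)/t + (9/220)/(t - 4) + (3/10)/(t + 1)


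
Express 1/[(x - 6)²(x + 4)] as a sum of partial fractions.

Cover-up at x=-4: γ = 1/(-4 - 6)² = 1/100. Cover-up at x=6: β = 1/(6 + 4) = 1/10. Comparing x² coeff: α = -γ = -1/100
Result: (-1/100)/(x - 6) + (1/10)/(x - 6)² + (1/100)/(x + 4)


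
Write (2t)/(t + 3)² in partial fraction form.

(2t) = α(t + 3) + β. At t = -3: β = 2·(-3) + 0 = -6. Coeff of t: α = 2
Result: 2/(t + 3) - 6/(t + 3)²


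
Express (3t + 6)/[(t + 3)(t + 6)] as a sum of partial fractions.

At t=-3: α = (3·(-3) + 6)/(-3 + 6) = -1. At t=-6: β = (3·(-6) + 6)/(-6 + 3) = 4
Result: -1/(t + 3) + 4/(t + 6)


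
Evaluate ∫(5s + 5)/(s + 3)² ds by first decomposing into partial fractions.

Decompose: α = 5, β = 5·(-3) + 5 = -10, so (5s + 5)/(s + 3)² = 5/(s + 3) - 10/(s + 3)². Integrate: ∫ α/(s + 3) ds = 5 ln|(s + 3)|; ∫ β/(s + 3)² ds = 10/(s + 3). Sum: 5 ln|(s + 3)| + 10/(s + 3) + C


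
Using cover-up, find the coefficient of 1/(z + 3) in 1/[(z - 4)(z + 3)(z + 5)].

Cover (z + 3), set z=-3: 1/[(-3 - 4)(-3 + 5)] = -1/14


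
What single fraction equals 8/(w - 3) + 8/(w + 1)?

Common denominator (w - 3)(w + 1). Numerator: 8(w + 1) + 8(w - 3) = (8w + 8) + (8w - 24) = 16w - 16
Result: (16w - 16)/[(w - 3)(w + 1)]


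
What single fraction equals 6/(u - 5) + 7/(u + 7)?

Common denominator (u - 5)(u + 7). Numerator: 6(u + 7) + 7(u - 5) = (6u + 42) + (7u - 35) = 13u + 7
Result: (13u + 7)/[(u - 5)(u + 7)]


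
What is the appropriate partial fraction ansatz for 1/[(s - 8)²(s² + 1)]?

Repeated linear + quadratic: α/(s - 8) + β/(s - 8)² + (γs + δ)/(s² + 1)


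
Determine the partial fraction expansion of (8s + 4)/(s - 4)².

(8s + 4) = A(s - 4) + B. At s = 4: B = 8·4 + 4 = 36. Coeff of s: A = 8
Result: 8/(s - 4) + 36/(s - 4)²


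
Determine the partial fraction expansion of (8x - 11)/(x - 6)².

(8x - 11) = α(x - 6) + β. At x = 6: β = 8·6 - 11 = 37. Coeff of x: α = 8
Result: 8/(x - 6) + 37/(x - 6)²


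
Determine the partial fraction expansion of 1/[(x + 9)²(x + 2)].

Cover-up at x=-2: R = 1/(-2 + 9)² = 1/49. Cover-up at x=-9: Q = 1/(-9 + 2) = -1/7. Comparing x² coeff: P = -R = -1/49
Result: (-1/49)/(x + 9) - (1/7)/(x + 9)² + (1/49)/(x + 2)


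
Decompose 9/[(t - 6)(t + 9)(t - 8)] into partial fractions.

Using cover-up method: α = -3/10, β = 3/85, γ = 9/34
Result: (-3/10)/(t - 6) + (3/85)/(t + 9) + (9/34)/(t - 8)


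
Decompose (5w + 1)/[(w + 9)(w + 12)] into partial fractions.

At w=-9: α = (5·(-9) + 1)/(-9 + 12) = -44/3. At w=-12: β = (5·(-12) + 1)/(-12 + 9) = 59/3
Result: (-44/3)/(w + 9) + (59/3)/(w + 12)


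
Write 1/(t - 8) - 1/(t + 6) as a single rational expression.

Common denominator (t - 8)(t + 6). Numerator: 1(t + 6) - 1(t - 8) = (t + 6) - (t - 8) = 14
Result: (14)/[(t - 8)(t + 6)]


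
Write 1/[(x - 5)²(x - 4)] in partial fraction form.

Cover-up at x=4: C = 1/(4 - 5)² = 1. Cover-up at x=5: B = 1/(5 - 4) = 1. Comparing x² coeff: A = -C = -1
Result: -1/(x - 5) + 1/(x - 5)² + 1/(x - 4)


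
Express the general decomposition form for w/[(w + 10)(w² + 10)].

Linear + irreducible quadratic: P/(w + 10) + (Qw + R)/(w² + 10)


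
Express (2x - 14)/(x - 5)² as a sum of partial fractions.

(2x - 14) = P(x - 5) + Q. At x = 5: Q = 2·5 - 14 = -4. Coeff of x: P = 2
Result: 2/(x - 5) - 4/(x - 5)²


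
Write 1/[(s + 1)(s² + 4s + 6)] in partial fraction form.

Cover-up at s = -1: α = 1/((-1)² + 4·(-1) + 6) = 1/3. Then β = -α = -1/3, γ = -α·(4 - 1) = -1
Result: (1/3)/(s + 1) - ((1/3)s + 1)/(s² + 4s + 6)


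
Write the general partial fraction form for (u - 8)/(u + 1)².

Repeated linear factor: A/(u + 1) + B/(u + 1)²


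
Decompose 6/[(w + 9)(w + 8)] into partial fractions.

6/(w + 9)(w + 8) = P/(w + 9) + Q/(w + 8). P = 6/(-9 + 8) = -6, Q = 6/(-8 + 9) = 6
Result: -6/(w + 9) + 6/(w + 8)


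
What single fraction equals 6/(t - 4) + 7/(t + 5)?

Common denominator (t - 4)(t + 5). Numerator: 6(t + 5) + 7(t - 4) = (6t + 30) + (7t - 28) = 13t + 2
Result: (13t + 2)/[(t - 4)(t + 5)]


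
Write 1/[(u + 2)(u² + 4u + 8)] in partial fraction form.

Cover-up at u = -2: α = 1/((-2)² + 4·(-2) + 8) = 1/4. Then β = -α = -1/4, γ = -α·(4 - 2) = -1/2
Result: (1/4)/(u + 2) - ((1/4)u + 1/2)/(u² + 4u + 8)


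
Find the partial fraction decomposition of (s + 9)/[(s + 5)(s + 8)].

At s=-5: α = (1·(-5) + 9)/(-5 + 8) = 4/3. At s=-8: β = (1·(-8) + 9)/(-8 + 5) = -1/3
Result: (4/3)/(s + 5) - (1/3)/(s + 8)


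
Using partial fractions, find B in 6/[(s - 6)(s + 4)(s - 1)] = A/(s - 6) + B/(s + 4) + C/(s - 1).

Cover-up at s = -4: B = 6/[(-4 - 6)(-4 - 1)] = 6/[(-10)(-5)] = 6/50 = 3/25


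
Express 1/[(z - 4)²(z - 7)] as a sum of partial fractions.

Cover-up at z=7: γ = 1/(7 - 4)² = 1/9. Cover-up at z=4: β = 1/(4 - 7) = -1/3. Comparing z² coeff: α = -γ = -1/9
Result: (-1/9)/(z - 4) - (1/3)/(z - 4)² + (1/9)/(z - 7)


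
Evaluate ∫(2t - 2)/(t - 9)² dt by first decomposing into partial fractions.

Decompose: α = 2, β = 2·9 - 2 = 16, so (2t - 2)/(t - 9)² = 2/(t - 9) + 16/(t - 9)². Integrate: ∫ α/(t - 9) dt = 2 ln|(t - 9)|; ∫ β/(t - 9)² dt = -16/(t - 9). Sum: 2 ln|(t - 9)| - 16/(t - 9) + C


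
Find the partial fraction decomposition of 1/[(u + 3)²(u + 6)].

Cover-up at u=-6: C = 1/(-6 + 3)² = 1/9. Cover-up at u=-3: B = 1/(-3 + 6) = 1/3. Comparing u² coeff: A = -C = -1/9
Result: (-1/9)/(u + 3) + (1/3)/(u + 3)² + (1/9)/(u + 6)


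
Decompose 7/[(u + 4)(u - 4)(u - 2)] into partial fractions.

Using cover-up method: A = 7/48, B = 7/16, C = -7/12
Result: (7/48)/(u + 4) + (7/16)/(u - 4) - (7/12)/(u - 2)


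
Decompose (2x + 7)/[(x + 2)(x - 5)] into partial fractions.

At x=-2: α = (2·(-2) + 7)/(-2 - 5) = -3/7. At x=5: β = (2·5 + 7)/(5 + 2) = 17/7
Result: (-3/7)/(x + 2) + (17/7)/(x - 5)


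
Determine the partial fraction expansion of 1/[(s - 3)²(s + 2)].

Cover-up at s=-2: C = 1/(-2 - 3)² = 1/25. Cover-up at s=3: B = 1/(3 + 2) = 1/5. Comparing s² coeff: A = -C = -1/25
Result: (-1/25)/(s - 3) + (1/5)/(s - 3)² + (1/25)/(s + 2)


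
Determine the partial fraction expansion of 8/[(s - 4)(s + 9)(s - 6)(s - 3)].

Using Heaviside cover-up: (-4/13)/(s - 4) - (2/585)/(s + 9) + (4/45)/(s - 6) + (2/9)/(s - 3)


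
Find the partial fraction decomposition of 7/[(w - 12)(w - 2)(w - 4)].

Using cover-up method: α = 7/80, β = 7/20, γ = -7/16
Result: (7/80)/(w - 12) + (7/20)/(w - 2) - (7/16)/(w - 4)


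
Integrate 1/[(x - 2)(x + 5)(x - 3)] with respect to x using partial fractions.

Cover-up: α = -1/7, β = 1/56, γ = 1/8. Decomposition: (-1/7)/(x - 2) + (1/56)/(x + 5) + (1/8)/(x - 3). Integrate each term: (-1/7) ln|(x - 2)| + (1/56) ln|(x + 5)| + (1/8) ln|(x - 3)| + C


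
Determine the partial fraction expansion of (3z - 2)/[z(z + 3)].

At z=0: P = (3·0 - 2)/(0 + 3) = -2/3. At z=-3: Q = (3·(-3) - 2)/(-3 - 0) = 11/3
Result: (-2/3)/z + (11/3)/(z + 3)


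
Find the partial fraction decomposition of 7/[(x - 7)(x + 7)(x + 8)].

Using cover-up method: α = 1/30, β = -1/2, γ = 7/15
Result: (1/30)/(x - 7) - (1/2)/(x + 7) + (7/15)/(x + 8)


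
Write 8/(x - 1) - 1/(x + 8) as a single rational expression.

Common denominator (x - 1)(x + 8). Numerator: 8(x + 8) - 1(x - 1) = (8x + 64) - (x - 1) = 7x + 65
Result: (7x + 65)/[(x - 1)(x + 8)]


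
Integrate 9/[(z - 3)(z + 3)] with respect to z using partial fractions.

Decompose: 9/[(z - 3)(z + 3)] = (3/2)/(z - 3) - (3/2)/(z + 3). Integrate each term: (3/2) ln|(z - 3)| - (3/2) ln|(z + 3)| + C


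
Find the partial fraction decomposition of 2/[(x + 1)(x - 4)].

2/(x + 1)(x - 4) = P/(x + 1) + Q/(x - 4). P = 2/(-1 - 4) = -2/5, Q = 2/(4 + 1) = 2/5
Result: (-2/5)/(x + 1) + (2/5)/(x - 4)


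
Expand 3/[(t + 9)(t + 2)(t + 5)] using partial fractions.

Using cover-up method: A = 3/28, B = 1/7, C = -1/4
Result: (3/28)/(t + 9) + (1/7)/(t + 2) - (1/4)/(t + 5)


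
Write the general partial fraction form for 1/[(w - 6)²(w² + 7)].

Repeated linear + quadratic: α/(w - 6) + β/(w - 6)² + (γw + δ)/(w² + 7)


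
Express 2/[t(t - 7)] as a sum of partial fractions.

2/t(t - 7) = P/t + Q/(t - 7). P = 2/(0 - 7) = -2/7, Q = 2/(7 - 0) = 2/7
Result: (-2/7)/t + (2/7)/(t - 7)


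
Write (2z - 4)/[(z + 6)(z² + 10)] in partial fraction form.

At z=-6: α = (2·(-6) - 4)/((-6)² + 10) = -8/23. β = -α = 8/23, γ = 2 - (-6)·α = -2/23
Result: (-8/23)/(z + 6) + ((8/23)z - 2/23)/(z² + 10)


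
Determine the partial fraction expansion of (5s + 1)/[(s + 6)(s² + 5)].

At s=-6: α = (5·(-6) + 1)/((-6)² + 5) = -29/41. β = -α = 29/41, γ = 5 - (-6)·α = 31/41
Result: (-29/41)/(s + 6) + ((29/41)s + 31/41)/(s² + 5)


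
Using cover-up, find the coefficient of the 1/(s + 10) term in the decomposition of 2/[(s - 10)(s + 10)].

Cover (s + 10), set s=-10: 2/((s - 10) at s=-10) = 2/(-20) = -1/10


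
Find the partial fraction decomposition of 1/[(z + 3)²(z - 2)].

Cover-up at z=2: C = 1/(2 + 3)² = 1/25. Cover-up at z=-3: B = 1/(-3 - 2) = -1/5. Comparing z² coeff: A = -C = -1/25
Result: (-1/25)/(z + 3) - (1/5)/(z + 3)² + (1/25)/(z - 2)


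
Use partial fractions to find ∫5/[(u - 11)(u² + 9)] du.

Cover-up at u=11: A = 5/(11²+9) = 1/26. Coeff matching: B = -1/26, C = -11/26. Decomposition: (1/26)/(u - 11) - ((1/26)u + 11/26)/(u² + 9). Integrate: linear → ln, quadratic → (1/2)ln + arctan: (1/26) ln|(u - 11)| - (1/52) ln(u² + 9) - (11/78) arctan(u/3) + C


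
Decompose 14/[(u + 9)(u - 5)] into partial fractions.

14/(u + 9)(u - 5) = α/(u + 9) + β/(u - 5). α = 14/(-9 - 5) = -1, β = 14/(5 + 9) = 1
Result: -1/(u + 9) + 1/(u - 5)


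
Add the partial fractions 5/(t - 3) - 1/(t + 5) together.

Common denominator (t - 3)(t + 5). Numerator: 5(t + 5) - 1(t - 3) = (5t + 25) - (t - 3) = 4t + 28
Result: (4t + 28)/[(t - 3)(t + 5)]


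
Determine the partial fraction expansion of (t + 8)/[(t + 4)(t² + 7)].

At t=-4: A = (1·(-4) + 8)/((-4)² + 7) = 4/23. B = -A = -4/23, C = 1 - (-4)·A = 39/23
Result: (4/23)/(t + 4) - ((4/23)t - 39/23)/(t² + 7)


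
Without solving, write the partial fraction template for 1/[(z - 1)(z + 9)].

Distinct linear factors: α/(z - 1) + β/(z + 9)


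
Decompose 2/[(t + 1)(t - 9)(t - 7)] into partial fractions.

Using cover-up method: α = 1/40, β = 1/10, γ = -1/8
Result: (1/40)/(t + 1) + (1/10)/(t - 9) - (1/8)/(t - 7)


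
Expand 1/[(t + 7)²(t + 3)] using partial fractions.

Cover-up at t=-3: C = 1/(-3 + 7)² = 1/16. Cover-up at t=-7: B = 1/(-7 + 3) = -1/4. Comparing t² coeff: A = -C = -1/16
Result: (-1/16)/(t + 7) - (1/4)/(t + 7)² + (1/16)/(t + 3)


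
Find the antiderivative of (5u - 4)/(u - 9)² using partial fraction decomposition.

Decompose: α = 5, β = 5·9 - 4 = 41, so (5u - 4)/(u - 9)² = 5/(u - 9) + 41/(u - 9)². Integrate: ∫ α/(u - 9) du = 5 ln|(u - 9)|; ∫ β/(u - 9)² du = -41/(u - 9). Sum: 5 ln|(u - 9)| - 41/(u - 9) + C


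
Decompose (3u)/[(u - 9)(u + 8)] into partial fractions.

At u=9: P = (3·9 + 0)/(9 + 8) = 27/17. At u=-8: Q = (3·(-8) + 0)/(-8 - 9) = 24/17
Result: (27/17)/(u - 9) + (24/17)/(u + 8)


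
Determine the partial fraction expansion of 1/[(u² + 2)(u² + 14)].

Coefficient matching gives α = γ = 0, β = 1/(14-2) = 1/12, δ = -β = -1/12
Result: (1/12)/(u² + 2) - (1/12)/(u² + 14)


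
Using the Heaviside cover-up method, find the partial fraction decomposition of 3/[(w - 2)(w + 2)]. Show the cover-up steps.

Cover (w - 2): set w=2, get P = 3/(2 + 2) = 3/4. Cover (w + 2): set w=-2, get Q = 3/(-2 - 2) = -3/4.
Result: (3/4)/(w - 2) - (3/4)/(w + 2)


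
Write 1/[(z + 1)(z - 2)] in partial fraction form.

1/(z + 1)(z - 2) = P/(z + 1) + Q/(z - 2). P = 1/(-1 - 2) = -1/3, Q = 1/(2 + 1) = 1/3
Result: (-1/3)/(z + 1) + (1/3)/(z - 2)


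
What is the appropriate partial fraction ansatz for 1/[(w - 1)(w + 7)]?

Distinct linear factors: A/(w - 1) + B/(w + 7)


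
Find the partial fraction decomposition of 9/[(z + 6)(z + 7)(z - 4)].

Using cover-up method: A = -9/10, B = 9/11, C = 9/110
Result: (-9/10)/(z + 6) + (9/11)/(z + 7) + (9/110)/(z - 4)


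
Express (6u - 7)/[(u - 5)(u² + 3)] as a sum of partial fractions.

At u=5: α = (6·5 - 7)/(5² + 3) = 23/28. β = -α = -23/28, γ = 6 - 5·α = 53/28
Result: (23/28)/(u - 5) - ((23/28)u - 53/28)/(u² + 3)


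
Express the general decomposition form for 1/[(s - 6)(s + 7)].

Distinct linear factors: A/(s - 6) + B/(s + 7)


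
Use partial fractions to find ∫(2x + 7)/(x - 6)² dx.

Decompose: α = 2, β = 2·6 + 7 = 19, so (2x + 7)/(x - 6)² = 2/(x - 6) + 19/(x - 6)². Integrate: ∫ α/(x - 6) dx = 2 ln|(x - 6)|; ∫ β/(x - 6)² dx = -19/(x - 6). Sum: 2 ln|(x - 6)| - 19/(x - 6) + C


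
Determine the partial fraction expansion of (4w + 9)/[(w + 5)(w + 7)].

At w=-5: α = (4·(-5) + 9)/(-5 + 7) = -11/2. At w=-7: β = (4·(-7) + 9)/(-7 + 5) = 19/2
Result: (-11/2)/(w + 5) + (19/2)/(w + 7)


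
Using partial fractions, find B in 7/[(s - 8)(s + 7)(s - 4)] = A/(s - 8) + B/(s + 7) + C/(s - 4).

Cover-up at s = -7: B = 7/[(-7 - 8)(-7 - 4)] = 7/[(-15)(-11)] = 7/165


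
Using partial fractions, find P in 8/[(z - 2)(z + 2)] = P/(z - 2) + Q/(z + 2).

Cover-up at z = 2: P = 8/(2 + 2) = 8/4 = 2


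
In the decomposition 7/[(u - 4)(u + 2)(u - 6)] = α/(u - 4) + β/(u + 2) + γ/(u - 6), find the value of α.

Cover-up at u = 4: α = 7/[(4 + 2)(4 - 6)] = 7/[(6)(-2)] = -7/12


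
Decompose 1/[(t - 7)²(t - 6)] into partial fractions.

Cover-up at t=6: R = 1/(6 - 7)² = 1. Cover-up at t=7: Q = 1/(7 - 6) = 1. Comparing t² coeff: P = -R = -1
Result: -1/(t - 7) + 1/(t - 7)² + 1/(t - 6)


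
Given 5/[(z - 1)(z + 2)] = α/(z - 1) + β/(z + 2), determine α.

Cover-up at z = 1: α = 5/(1 + 2) = 5/3


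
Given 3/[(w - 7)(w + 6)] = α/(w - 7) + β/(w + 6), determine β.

Cover-up at w = -6: β = 3/(-6 - 7) = -3/13


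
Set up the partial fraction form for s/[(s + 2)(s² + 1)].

Linear + irreducible quadratic: A/(s + 2) + (Bs + C)/(s² + 1)


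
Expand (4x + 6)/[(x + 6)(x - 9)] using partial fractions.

At x=-6: A = (4·(-6) + 6)/(-6 - 9) = 6/5. At x=9: B = (4·9 + 6)/(9 + 6) = 14/5
Result: (6/5)/(x + 6) + (14/5)/(x - 9)


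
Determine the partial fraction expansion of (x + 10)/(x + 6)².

(x + 10) = P(x + 6) + Q. At x = -6: Q = 1·(-6) + 10 = 4. Coeff of x: P = 1
Result: 1/(x + 6) + 4/(x + 6)²


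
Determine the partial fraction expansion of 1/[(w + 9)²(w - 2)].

Cover-up at w=2: γ = 1/(2 + 9)² = 1/121. Cover-up at w=-9: β = 1/(-9 - 2) = -1/11. Comparing w² coeff: α = -γ = -1/121
Result: (-1/121)/(w + 9) - (1/11)/(w + 9)² + (1/121)/(w - 2)


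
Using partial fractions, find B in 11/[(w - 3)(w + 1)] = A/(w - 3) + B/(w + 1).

Cover-up at w = -1: B = 11/(-1 - 3) = -11/4


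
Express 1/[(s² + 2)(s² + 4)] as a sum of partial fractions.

Coefficient matching gives A = C = 0, B = 1/(4-2) = 1/2, D = -B = -1/2
Result: (1/2)/(s² + 2) - (1/2)/(s² + 4)


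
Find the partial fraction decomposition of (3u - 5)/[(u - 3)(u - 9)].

At u=3: α = (3·3 - 5)/(3 - 9) = -2/3. At u=9: β = (3·9 - 5)/(9 - 3) = 11/3
Result: (-2/3)/(u - 3) + (11/3)/(u - 9)


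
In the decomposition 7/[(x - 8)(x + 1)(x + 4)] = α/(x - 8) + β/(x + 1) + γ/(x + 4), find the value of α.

Cover-up at x = 8: α = 7/[(8 + 1)(8 + 4)] = 7/[(9)(12)] = 7/108


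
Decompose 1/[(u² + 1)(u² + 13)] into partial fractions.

Coefficient matching gives A = C = 0, B = 1/(13-1) = 1/12, D = -B = -1/12
Result: (1/12)/(u² + 1) - (1/12)/(u² + 13)


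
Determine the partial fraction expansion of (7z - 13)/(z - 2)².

(7z - 13) = P(z - 2) + Q. At z = 2: Q = 7·2 - 13 = 1. Coeff of z: P = 7
Result: 7/(z - 2) + 1/(z - 2)²


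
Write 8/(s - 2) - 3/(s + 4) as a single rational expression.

Common denominator (s - 2)(s + 4). Numerator: 8(s + 4) - 3(s - 2) = (8s + 32) - (3s - 6) = 5s + 38
Result: (5s + 38)/[(s - 2)(s + 4)]


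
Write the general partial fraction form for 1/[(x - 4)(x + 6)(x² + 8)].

Two linear + quadratic: P/(x - 4) + Q/(x + 6) + (Rx + S)/(x² + 8)


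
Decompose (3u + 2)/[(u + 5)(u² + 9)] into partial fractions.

At u=-5: α = (3·(-5) + 2)/((-5)² + 9) = -13/34. β = -α = 13/34, γ = 3 - (-5)·α = 37/34
Result: (-13/34)/(u + 5) + ((13/34)u + 37/34)/(u² + 9)


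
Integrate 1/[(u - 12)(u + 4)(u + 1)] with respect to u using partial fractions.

Cover-up: P = 1/208, Q = 1/48, R = -1/39. Decomposition: (1/208)/(u - 12) + (1/48)/(u + 4) - (1/39)/(u + 1). Integrate each term: (1/208) ln|(u - 12)| + (1/48) ln|(u + 4)| - (1/39) ln|(u + 1)| + C


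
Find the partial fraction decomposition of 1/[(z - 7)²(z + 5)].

Cover-up at z=-5: C = 1/(-5 - 7)² = 1/144. Cover-up at z=7: B = 1/(7 + 5) = 1/12. Comparing z² coeff: A = -C = -1/144
Result: (-1/144)/(z - 7) + (1/12)/(z - 7)² + (1/144)/(z + 5)


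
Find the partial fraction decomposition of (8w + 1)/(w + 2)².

(8w + 1) = A(w + 2) + B. At w = -2: B = 8·(-2) + 1 = -15. Coeff of w: A = 8
Result: 8/(w + 2) - 15/(w + 2)²


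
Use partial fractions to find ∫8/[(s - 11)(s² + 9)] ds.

Cover-up at s=11: α = 8/(11²+9) = 4/65. Coeff matching: β = -4/65, γ = -44/65. Decomposition: (4/65)/(s - 11) - ((4/65)s + 44/65)/(s² + 9). Integrate: linear → ln, quadratic → (1/2)ln + arctan: (4/65) ln|(s - 11)| - (2/65) ln(s² + 9) - (44/195) arctan(s/3) + C


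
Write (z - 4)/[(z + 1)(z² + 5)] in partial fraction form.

At z=-1: A = (1·(-1) - 4)/((-1)² + 5) = -5/6. B = -A = 5/6, C = 1 - (-1)·A = 1/6
Result: (-5/6)/(z + 1) + ((5/6)z + 1/6)/(z² + 5)


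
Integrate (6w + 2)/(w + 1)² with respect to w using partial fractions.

Decompose: α = 6, β = 6·(-1) + 2 = -4, so (6w + 2)/(w + 1)² = 6/(w + 1) - 4/(w + 1)². Integrate: ∫ α/(w + 1) dw = 6 ln|(w + 1)|; ∫ β/(w + 1)² dw = 4/(w + 1). Sum: 6 ln|(w + 1)| + 4/(w + 1) + C


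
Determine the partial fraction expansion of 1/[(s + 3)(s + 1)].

1/(s + 3)(s + 1) = P/(s + 3) + Q/(s + 1). P = 1/(-3 + 1) = -1/2, Q = 1/(-1 + 3) = 1/2
Result: (-1/2)/(s + 3) + (1/2)/(s + 1)


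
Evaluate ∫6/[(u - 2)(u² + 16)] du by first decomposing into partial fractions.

Cover-up at u=2: α = 6/(2²+16) = 3/10. Coeff matching: β = -3/10, γ = -3/5. Decomposition: (3/10)/(u - 2) - ((3/10)u + 3/5)/(u² + 16). Integrate: linear → ln, quadratic → (1/2)ln + arctan: (3/10) ln|(u - 2)| - (3/20) ln(u² + 16) - (3/20) arctan(u/4) + C


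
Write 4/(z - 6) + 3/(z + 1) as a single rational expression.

Common denominator (z - 6)(z + 1). Numerator: 4(z + 1) + 3(z - 6) = (4z + 4) + (3z - 18) = 7z - 14
Result: (7z - 14)/[(z - 6)(z + 1)]


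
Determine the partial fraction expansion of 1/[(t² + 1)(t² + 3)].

Coefficient matching gives P = R = 0, Q = 1/(3-1) = 1/2, S = -Q = -1/2
Result: (1/2)/(t² + 1) - (1/2)/(t² + 3)


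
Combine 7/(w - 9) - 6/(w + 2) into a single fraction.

Common denominator (w - 9)(w + 2). Numerator: 7(w + 2) - 6(w - 9) = (7w + 14) - (6w - 54) = w + 68
Result: (w + 68)/[(w - 9)(w + 2)]


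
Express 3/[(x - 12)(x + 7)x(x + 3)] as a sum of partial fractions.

Using Heaviside cover-up: (1/1140)/(x - 12) - (3/532)/(x + 7) - (1/84)/x + (1/60)/(x + 3)


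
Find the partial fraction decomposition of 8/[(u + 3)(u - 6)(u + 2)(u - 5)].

Using Heaviside cover-up: (-1/9)/(u + 3) + (1/9)/(u - 6) + (1/7)/(u + 2) - (1/7)/(u - 5)


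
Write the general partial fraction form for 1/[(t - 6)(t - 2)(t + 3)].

Three distinct linear factors: α/(t - 6) + β/(t - 2) + γ/(t + 3)


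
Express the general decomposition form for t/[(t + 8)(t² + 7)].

Linear + irreducible quadratic: α/(t + 8) + (βt + γ)/(t² + 7)


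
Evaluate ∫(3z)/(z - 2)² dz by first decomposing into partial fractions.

Decompose: α = 3, β = 3·2 + 0 = 6, so (3z)/(z - 2)² = 3/(z - 2) + 6/(z - 2)². Integrate: ∫ α/(z - 2) dz = 3 ln|(z - 2)|; ∫ β/(z - 2)² dz = -6/(z - 2). Sum: 3 ln|(z - 2)| - 6/(z - 2) + C


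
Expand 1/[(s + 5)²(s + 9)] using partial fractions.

Cover-up at s=-9: C = 1/(-9 + 5)² = 1/16. Cover-up at s=-5: B = 1/(-5 + 9) = 1/4. Comparing s² coeff: A = -C = -1/16
Result: (-1/16)/(s + 5) + (1/4)/(s + 5)² + (1/16)/(s + 9)


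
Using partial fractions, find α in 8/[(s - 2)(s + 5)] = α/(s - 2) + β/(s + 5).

Cover-up at s = 2: α = 8/(2 + 5) = 8/7


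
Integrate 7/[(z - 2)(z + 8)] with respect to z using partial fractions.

Decompose: 7/[(z - 2)(z + 8)] = (7/10)/(z - 2) - (7/10)/(z + 8). Integrate each term: (7/10) ln|(z - 2)| - (7/10) ln|(z + 8)| + C


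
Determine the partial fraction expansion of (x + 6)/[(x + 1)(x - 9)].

At x=-1: P = (1·(-1) + 6)/(-1 - 9) = -1/2. At x=9: Q = (1·9 + 6)/(9 + 1) = 3/2
Result: (-1/2)/(x + 1) + (3/2)/(x - 9)


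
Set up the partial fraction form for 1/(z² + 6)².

Repeated quadratic factor: (Pz + Q)/(z² + 6) + (Rz + S)/(z² + 6)²


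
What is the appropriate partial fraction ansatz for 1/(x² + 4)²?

Repeated quadratic factor: (Ax + B)/(x² + 4) + (Cx + D)/(x² + 4)²


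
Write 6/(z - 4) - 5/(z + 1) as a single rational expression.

Common denominator (z - 4)(z + 1). Numerator: 6(z + 1) - 5(z - 4) = (6z + 6) - (5z - 20) = z + 26
Result: (z + 26)/[(z - 4)(z + 1)]


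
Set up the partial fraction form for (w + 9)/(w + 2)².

Repeated linear factor: α/(w + 2) + β/(w + 2)²


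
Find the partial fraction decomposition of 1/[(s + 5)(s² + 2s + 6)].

Cover-up at s = -5: α = 1/((-5)² + 2·(-5) + 6) = 1/21. Then β = -α = -1/21, γ = -α·(2 - 5) = 1/7
Result: (1/21)/(s + 5) - ((1/21)s - 1/7)/(s² + 2s + 6)


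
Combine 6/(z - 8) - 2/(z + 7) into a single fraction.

Common denominator (z - 8)(z + 7). Numerator: 6(z + 7) - 2(z - 8) = (6z + 42) - (2z - 16) = 4z + 58
Result: (4z + 58)/[(z - 8)(z + 7)]


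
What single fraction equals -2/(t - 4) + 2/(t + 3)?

Common denominator (t - 4)(t + 3). Numerator: -2(t + 3) + 2(t - 4) = (-2t - 6) + (2t - 8) = -14
Result: (-14)/[(t - 4)(t + 3)]


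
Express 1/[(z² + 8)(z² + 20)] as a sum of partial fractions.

Coefficient matching gives α = γ = 0, β = 1/(20-8) = 1/12, δ = -β = -1/12
Result: (1/12)/(z² + 8) - (1/12)/(z² + 20)


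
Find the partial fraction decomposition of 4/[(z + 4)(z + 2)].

4/(z + 4)(z + 2) = α/(z + 4) + β/(z + 2). α = 4/(-4 + 2) = -2, β = 4/(-2 + 4) = 2
Result: -2/(z + 4) + 2/(z + 2)


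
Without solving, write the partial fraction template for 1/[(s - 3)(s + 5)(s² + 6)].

Two linear + quadratic: P/(s - 3) + Q/(s + 5) + (Rs + S)/(s² + 6)


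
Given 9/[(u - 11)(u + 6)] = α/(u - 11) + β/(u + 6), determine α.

Cover-up at u = 11: α = 9/(11 + 6) = 9/17


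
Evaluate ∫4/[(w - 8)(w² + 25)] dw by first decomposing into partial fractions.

Cover-up at w=8: P = 4/(8²+25) = 4/89. Coeff matching: Q = -4/89, R = -32/89. Decomposition: (4/89)/(w - 8) - ((4/89)w + 32/89)/(w² + 25). Integrate: linear → ln, quadratic → (1/2)ln + arctan: (4/89) ln|(w - 8)| - (2/89) ln(w² + 25) - (32/445) arctan(w/5) + C


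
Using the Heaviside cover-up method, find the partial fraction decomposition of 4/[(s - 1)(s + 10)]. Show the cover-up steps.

Cover (s - 1): set s=1, get α = 4/(1 + 10) = 4/11. Cover (s + 10): set s=-10, get β = 4/(-10 - 1) = -4/11.
Result: (4/11)/(s - 1) - (4/11)/(s + 10)


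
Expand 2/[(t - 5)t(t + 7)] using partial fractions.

Using cover-up method: α = 1/30, β = -2/35, γ = 1/42
Result: (1/30)/(t - 5) - (2/35)/t + (1/42)/(t + 7)


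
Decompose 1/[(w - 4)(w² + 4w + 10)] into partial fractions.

Cover-up at w = 4: α = 1/(4² + 4·4 + 10) = 1/42. Then β = -α = -1/42, γ = -α·(4 + 4) = -4/21
Result: (1/42)/(w - 4) - ((1/42)w + 4/21)/(w² + 4w + 10)


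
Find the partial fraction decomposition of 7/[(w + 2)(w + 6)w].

Using cover-up method: P = -7/8, Q = 7/24, R = 7/12
Result: (-7/8)/(w + 2) + (7/24)/(w + 6) + (7/12)/w


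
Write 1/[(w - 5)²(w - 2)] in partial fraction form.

Cover-up at w=2: R = 1/(2 - 5)² = 1/9. Cover-up at w=5: Q = 1/(5 - 2) = 1/3. Comparing w² coeff: P = -R = -1/9
Result: (-1/9)/(w - 5) + (1/3)/(w - 5)² + (1/9)/(w - 2)


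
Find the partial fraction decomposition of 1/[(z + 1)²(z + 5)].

Cover-up at z=-5: C = 1/(-5 + 1)² = 1/16. Cover-up at z=-1: B = 1/(-1 + 5) = 1/4. Comparing z² coeff: A = -C = -1/16
Result: (-1/16)/(z + 1) + (1/4)/(z + 1)² + (1/16)/(z + 5)


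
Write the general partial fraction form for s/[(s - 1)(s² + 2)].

Linear + irreducible quadratic: α/(s - 1) + (βs + γ)/(s² + 2)


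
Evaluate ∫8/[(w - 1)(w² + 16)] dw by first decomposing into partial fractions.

Cover-up at w=1: P = 8/(1²+16) = 8/17. Coeff matching: Q = -8/17, R = -8/17. Decomposition: (8/17)/(w - 1) - ((8/17)w + 8/17)/(w² + 16). Integrate: linear → ln, quadratic → (1/2)ln + arctan: (8/17) ln|(w - 1)| - (4/17) ln(w² + 16) - (2/17) arctan(w/4) + C


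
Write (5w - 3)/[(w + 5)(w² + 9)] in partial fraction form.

At w=-5: α = (5·(-5) - 3)/((-5)² + 9) = -14/17. β = -α = 14/17, γ = 5 - (-5)·α = 15/17
Result: (-14/17)/(w + 5) + ((14/17)w + 15/17)/(w² + 9)


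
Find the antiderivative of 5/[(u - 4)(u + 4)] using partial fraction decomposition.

Decompose: 5/[(u - 4)(u + 4)] = (5/8)/(u - 4) - (5/8)/(u + 4). Integrate each term: (5/8) ln|(u - 4)| - (5/8) ln|(u + 4)| + C


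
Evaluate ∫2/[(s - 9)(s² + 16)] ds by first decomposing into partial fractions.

Cover-up at s=9: α = 2/(9²+16) = 2/97. Coeff matching: β = -2/97, γ = -18/97. Decomposition: (2/97)/(s - 9) - ((2/97)s + 18/97)/(s² + 16). Integrate: linear → ln, quadratic → (1/2)ln + arctan: (2/97) ln|(s - 9)| - (1/97) ln(s² + 16) - (9/194) arctan(s/4) + C


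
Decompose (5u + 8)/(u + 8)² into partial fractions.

(5u + 8) = P(u + 8) + Q. At u = -8: Q = 5·(-8) + 8 = -32. Coeff of u: P = 5
Result: 5/(u + 8) - 32/(u + 8)²


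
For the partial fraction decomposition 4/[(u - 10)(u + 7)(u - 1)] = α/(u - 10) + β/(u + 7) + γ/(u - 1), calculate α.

Cover-up at u = 10: α = 4/[(10 + 7)(10 - 1)] = 4/[(17)(9)] = 4/153


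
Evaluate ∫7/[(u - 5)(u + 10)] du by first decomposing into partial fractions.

Decompose: 7/[(u - 5)(u + 10)] = (7/15)/(u - 5) - (7/15)/(u + 10). Integrate each term: (7/15) ln|(u - 5)| - (7/15) ln|(u + 10)| + C


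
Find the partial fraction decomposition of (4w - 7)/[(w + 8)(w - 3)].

At w=-8: A = (4·(-8) - 7)/(-8 - 3) = 39/11. At w=3: B = (4·3 - 7)/(3 + 8) = 5/11
Result: (39/11)/(w + 8) + (5/11)/(w - 3)


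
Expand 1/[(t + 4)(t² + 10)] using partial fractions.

Cover-up at t = -4: α = 1/((-4)² + 10) = 1/26. Then β = -α = -1/26, γ = -α·(0 - 4) = 2/13
Result: (1/26)/(t + 4) - ((1/26)t - 2/13)/(t² + 10)


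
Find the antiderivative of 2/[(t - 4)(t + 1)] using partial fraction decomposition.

Decompose: 2/[(t - 4)(t + 1)] = (2/5)/(t - 4) - (2/5)/(t + 1). Integrate each term: (2/5) ln|(t - 4)| - (2/5) ln|(t + 1)| + C


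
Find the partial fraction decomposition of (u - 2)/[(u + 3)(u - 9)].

At u=-3: P = (1·(-3) - 2)/(-3 - 9) = 5/12. At u=9: Q = (1·9 - 2)/(9 + 3) = 7/12
Result: (5/12)/(u + 3) + (7/12)/(u - 9)


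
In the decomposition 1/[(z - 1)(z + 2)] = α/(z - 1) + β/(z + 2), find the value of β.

Cover-up at z = -2: β = 1/(-2 - 1) = -1/3


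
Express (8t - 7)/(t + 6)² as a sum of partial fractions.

(8t - 7) = A(t + 6) + B. At t = -6: B = 8·(-6) - 7 = -55. Coeff of t: A = 8
Result: 8/(t + 6) - 55/(t + 6)²


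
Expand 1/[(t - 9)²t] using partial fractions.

Cover-up at t=0: C = 1/(0 - 9)² = 1/81. Cover-up at t=9: B = 1/(9 - 0) = 1/9. Comparing t² coeff: A = -C = -1/81
Result: (-1/81)/(t - 9) + (1/9)/(t - 9)² + (1/81)/t
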